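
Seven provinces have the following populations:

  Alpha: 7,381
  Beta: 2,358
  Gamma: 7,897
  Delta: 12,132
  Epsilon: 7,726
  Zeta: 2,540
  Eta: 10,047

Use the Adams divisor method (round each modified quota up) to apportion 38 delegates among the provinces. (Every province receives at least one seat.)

Alpha=6, Beta=2, Gamma=6, Delta=9, Epsilon=6, Zeta=2, Eta=7

Standard divisor 50081/38 ≈ 1317.921; standard quotas: Alpha 5.600, Beta 1.789, Gamma 5.992, Delta 9.205, Epsilon 5.862, Zeta 1.927, Eta 7.623.
Rounding up gives 6, 2, 6, 10, 6, 2, 8 = 40 seats, so the divisor must be adjusted.
With modified divisor 1460: modified quotas Alpha 5.055, Beta 1.615, Gamma 5.409, Delta 8.310, Epsilon 5.292, Zeta 1.740, Eta 6.882.
Rounding up: Alpha 6, Beta 2, Gamma 6, Delta 9, Epsilon 6, Zeta 2, Eta 7 (total 38).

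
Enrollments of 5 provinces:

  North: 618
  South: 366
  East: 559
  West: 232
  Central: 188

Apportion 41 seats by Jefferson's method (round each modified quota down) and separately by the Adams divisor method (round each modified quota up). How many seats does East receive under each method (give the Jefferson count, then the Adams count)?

Jefferson: North 13, South 7, East 12, West 5, Central 4.
Adams: North 13, South 8, East 11, West 5, Central 4.
East gets 12 under Jefferson and 11 under Adams.

12 and 11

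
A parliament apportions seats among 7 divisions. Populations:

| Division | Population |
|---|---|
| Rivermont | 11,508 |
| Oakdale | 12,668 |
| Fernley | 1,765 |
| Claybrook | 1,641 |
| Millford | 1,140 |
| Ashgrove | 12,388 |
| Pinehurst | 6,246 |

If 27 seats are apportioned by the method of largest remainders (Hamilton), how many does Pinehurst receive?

3

Total 47356; standard divisor 47356/27 ≈ 1753.926.
Standard quotas: Rivermont 6.5613, Oakdale 7.2227, Fernley 1.0063, Claybrook 0.9356, Millford 0.6500, Ashgrove 7.0630, Pinehurst 3.5612.
Lower quotas: Rivermont 6, Oakdale 7, Fernley 1, Claybrook 0, Millford 0, Ashgrove 7, Pinehurst 3 (sum 24, leaving 3 seats).
Remainders in descending order: Claybrook 0.9356, Millford 0.6500, Rivermont 0.5613, Pinehurst 0.5612, Oakdale 0.2227, Ashgrove 0.0630, Fernley 0.0063.
The surplus seats go to Claybrook, Millford, Rivermont.
Pinehurst receives 3.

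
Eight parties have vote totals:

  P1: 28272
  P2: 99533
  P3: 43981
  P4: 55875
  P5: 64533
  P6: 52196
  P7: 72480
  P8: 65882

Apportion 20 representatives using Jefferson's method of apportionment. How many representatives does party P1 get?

Standard divisor 482752/20 ≈ 24137.6; standard quotas: P1 1.171, P2 4.124, P3 1.822, P4 2.315, P5 2.674, P6 2.162, P7 3.003, P8 2.729.
Rounding down gives 1, 4, 1, 2, 2, 2, 3, 2 = 17 seats, so the divisor must be adjusted.
With modified divisor 20700: modified quotas P1 1.366, P2 4.808, P3 2.125, P4 2.699, P5 3.118, P6 2.522, P7 3.501, P8 3.183.
Rounding down: P1 1, P2 4, P3 2, P4 2, P5 3, P6 2, P7 3, P8 3 (total 20).
P1 receives 1.

1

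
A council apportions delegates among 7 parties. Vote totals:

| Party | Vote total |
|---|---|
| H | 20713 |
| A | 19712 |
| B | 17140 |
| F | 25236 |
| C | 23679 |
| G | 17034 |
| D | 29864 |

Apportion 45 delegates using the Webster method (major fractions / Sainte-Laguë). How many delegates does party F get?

Standard divisor 153378/45 ≈ 3408.4; standard quotas: H 6.077, A 5.783, B 5.029, F 7.404, C 6.947, G 4.998, D 8.762.
Rounding to the nearest integer gives H 6, A 6, B 5, F 7, C 7, G 5, D 9 — total 45, matching the house size, so no adjustment is needed.
F receives 7.

7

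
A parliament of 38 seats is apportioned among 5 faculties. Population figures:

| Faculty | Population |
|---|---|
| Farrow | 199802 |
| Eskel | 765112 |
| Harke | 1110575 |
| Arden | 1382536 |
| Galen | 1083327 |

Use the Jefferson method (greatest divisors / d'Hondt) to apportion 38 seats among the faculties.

Standard divisor 4541352/38 ≈ 119509.263; standard quotas: Farrow 1.672, Eskel 6.402, Harke 9.293, Arden 11.568, Galen 9.065.
Rounding down gives 1, 6, 9, 11, 9 = 36 seats, so the divisor must be adjusted.
With modified divisor 110200: modified quotas Farrow 1.813, Eskel 6.943, Harke 10.078, Arden 12.546, Galen 9.831.
Rounding down: Farrow 1, Eskel 6, Harke 10, Arden 12, Galen 9 (total 38).

Farrow 1; Eskel 6; Harke 10; Arden 12; Galen 9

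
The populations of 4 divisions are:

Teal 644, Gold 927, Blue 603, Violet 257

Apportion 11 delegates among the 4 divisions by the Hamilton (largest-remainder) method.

Teal: 3, Gold: 4, Blue: 3, Violet: 1

Total 2431; standard divisor 2431/11 = 221.
Standard quotas: Teal 2.914, Gold 4.195, Blue 2.729, Violet 1.163.
Lower quotas: Teal 2, Gold 4, Blue 2, Violet 1 (sum 9, leaving 2 seats).
Remainders in descending order: Teal 0.914, Blue 0.729, Gold 0.195, Violet 0.163.
Largest remainders: Teal, Blue receive the extra seats.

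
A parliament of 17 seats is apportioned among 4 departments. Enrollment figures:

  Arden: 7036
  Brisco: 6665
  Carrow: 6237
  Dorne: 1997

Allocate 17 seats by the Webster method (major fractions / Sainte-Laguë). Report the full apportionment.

Standard divisor 21935/17 ≈ 1290.294; standard quotas: Arden 5.453, Brisco 5.165, Carrow 4.834, Dorne 1.548.
Rounding to the nearest integer gives Arden 5, Brisco 5, Carrow 5, Dorne 2 — total 17, matching the house size, so no adjustment is needed.

Arden 5, Brisco 5, Carrow 5, Dorne 2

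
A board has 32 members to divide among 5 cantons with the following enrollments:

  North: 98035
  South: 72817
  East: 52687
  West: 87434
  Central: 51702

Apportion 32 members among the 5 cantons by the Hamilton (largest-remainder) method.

Standard divisor: 362675 ÷ 32 ≈ 11333.594.
Standard quotas: North 8.6499, South 6.4249, East 4.6487, West 7.7146, Central 4.5618.
Lower quotas: North 8, South 6, East 4, West 7, Central 4 (sum 29, leaving 3 seats).
Remainders in descending order: West 0.7146, North 0.6499, East 0.6487, Central 0.5618, South 0.4249.
The surplus seats go to West, North, East.

North 9, South 6, East 5, West 8, Central 4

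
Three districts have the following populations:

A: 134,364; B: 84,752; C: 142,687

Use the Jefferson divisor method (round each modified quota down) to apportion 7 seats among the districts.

Standard divisor 361803/7 ≈ 51686.143; standard quotas: A 2.600, B 1.640, C 2.761.
Rounding down gives 2, 1, 2 = 5 seats, so the divisor must be adjusted.
With modified divisor 43600: modified quotas A 3.082, B 1.944, C 3.273.
Rounding down: A 3, B 1, C 3 (total 7).

A=3; B=1; C=3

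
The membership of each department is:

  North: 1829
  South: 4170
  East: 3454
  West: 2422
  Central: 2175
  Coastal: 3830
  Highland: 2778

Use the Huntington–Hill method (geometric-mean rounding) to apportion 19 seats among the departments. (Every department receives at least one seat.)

With divisor 1120: modified quotas North 1.633, South 3.723, East 3.084, West 2.163, Central 1.942, Coastal 3.420, Highland 2.480.
Geometric-mean thresholds: North √(1·2)=1.414, South √(3·4)=3.464, East √(3·4)=3.464, West √(2·3)=2.449, Central √(1·2)=1.414, Coastal √(3·4)=3.464, Highland √(2·3)=2.449.
Each quota rounded against its threshold gives North 2, South 4, East 3, West 2, Central 2, Coastal 3, Highland 3 (total 19).

North 2; South 4; East 3; West 2; Central 2; Coastal 3; Highland 3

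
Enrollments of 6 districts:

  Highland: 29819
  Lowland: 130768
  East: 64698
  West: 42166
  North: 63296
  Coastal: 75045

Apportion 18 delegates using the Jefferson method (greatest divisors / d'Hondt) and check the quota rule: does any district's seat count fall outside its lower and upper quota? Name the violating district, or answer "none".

Standard quotas: Highland 1.323, Lowland 5.801, East 2.870, West 1.870, North 2.808, Coastal 3.329.
Jefferson allocation: Highland 1, Lowland 6, East 3, West 2, North 3, Coastal 3.
Every allocation lies between the lower and upper quota.

none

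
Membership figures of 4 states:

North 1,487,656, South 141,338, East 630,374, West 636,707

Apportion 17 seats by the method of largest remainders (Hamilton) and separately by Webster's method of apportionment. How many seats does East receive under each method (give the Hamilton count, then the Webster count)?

3 and 4

Hamilton: North 9, South 1, East 3, West 4.
Webster: North 8, South 1, East 4, West 4.
East gets 3 under Hamilton and 4 under Webster.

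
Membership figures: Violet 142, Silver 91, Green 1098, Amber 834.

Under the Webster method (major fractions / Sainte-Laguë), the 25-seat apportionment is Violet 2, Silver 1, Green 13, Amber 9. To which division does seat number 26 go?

Priority for the next seat is population ÷ (current seats + 0.5).
Priorities: Violet 56.800, Silver 60.667, Green 81.333, Amber 87.789.
Highest priority: Amber.

Amber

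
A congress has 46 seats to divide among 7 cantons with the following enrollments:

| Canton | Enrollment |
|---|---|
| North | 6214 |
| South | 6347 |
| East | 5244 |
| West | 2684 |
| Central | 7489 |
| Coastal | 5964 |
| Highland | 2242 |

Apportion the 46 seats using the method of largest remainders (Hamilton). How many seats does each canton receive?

The standard divisor is 36184/46 ≈ 786.609.
Standard quotas: North 7.8997, South 8.0688, East 6.6666, West 3.4121, Central 9.5206, Coastal 7.5819, Highland 2.8502.
Lower quotas: North 7, South 8, East 6, West 3, Central 9, Coastal 7, Highland 2 (sum 42, leaving 4 seats).
Remainders in descending order: North 0.8997, Highland 0.8502, East 0.6666, Coastal 0.5819, Central 0.5206, West 0.4121, South 0.0688.
The surplus seats go to North, Highland, East, Coastal.

North=8; South=8; East=7; West=3; Central=9; Coastal=8; Highland=3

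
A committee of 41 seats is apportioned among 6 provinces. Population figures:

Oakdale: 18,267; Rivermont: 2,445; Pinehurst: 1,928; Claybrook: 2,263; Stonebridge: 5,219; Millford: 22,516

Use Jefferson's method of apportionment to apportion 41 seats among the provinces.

Standard divisor 52638/41 ≈ 1283.854; standard quotas: Oakdale 14.228, Rivermont 1.904, Pinehurst 1.502, Claybrook 1.763, Stonebridge 4.065, Millford 17.538.
Rounding down gives 14, 1, 1, 1, 4, 17 = 38 seats, so the divisor must be adjusted.
With modified divisor 1200: modified quotas Oakdale 15.223, Rivermont 2.038, Pinehurst 1.607, Claybrook 1.886, Stonebridge 4.349, Millford 18.763.
Rounding down: Oakdale 15, Rivermont 2, Pinehurst 1, Claybrook 1, Stonebridge 4, Millford 18 (total 41).

Oakdale 15, Rivermont 2, Pinehurst 1, Claybrook 1, Stonebridge 4, Millford 18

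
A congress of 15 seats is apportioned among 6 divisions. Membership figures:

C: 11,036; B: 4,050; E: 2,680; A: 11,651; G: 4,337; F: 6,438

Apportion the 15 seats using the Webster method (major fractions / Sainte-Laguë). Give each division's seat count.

Standard divisor 40192/15 ≈ 2679.467; standard quotas: C 4.119, B 1.511, E 1.000, A 4.348, G 1.619, F 2.403.
Rounding to the nearest integer gives C 4, B 2, E 1, A 4, G 2, F 2 — total 15, matching the house size, so no adjustment is needed.

C=4, B=2, E=1, A=4, G=2, F=2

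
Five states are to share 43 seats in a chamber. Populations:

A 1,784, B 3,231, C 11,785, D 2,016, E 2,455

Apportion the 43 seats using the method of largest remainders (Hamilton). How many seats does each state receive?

A: 4; B: 6; C: 24; D: 4; E: 5

Total 21271; standard divisor 21271/43 ≈ 494.674.
Standard quotas: A 3.6064, B 6.5316, C 23.8238, D 4.0754, E 4.9629.
Lower quotas: A 3, B 6, C 23, D 4, E 4 (sum 40, leaving 3 seats).
Remainders in descending order: E 0.9629, C 0.8238, A 0.6064, B 0.5316, D 0.0754.
Largest remainders: E, C, A receive the extra seats.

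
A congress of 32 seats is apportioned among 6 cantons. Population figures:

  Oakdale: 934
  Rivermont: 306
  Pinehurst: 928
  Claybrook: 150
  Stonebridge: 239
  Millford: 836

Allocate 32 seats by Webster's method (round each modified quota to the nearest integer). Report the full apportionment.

Standard divisor 3393/32 ≈ 106.031; standard quotas: Oakdale 8.809, Rivermont 2.886, Pinehurst 8.752, Claybrook 1.415, Stonebridge 2.254, Millford 7.884.
Rounding to the nearest integer gives Oakdale 9, Rivermont 3, Pinehurst 9, Claybrook 1, Stonebridge 2, Millford 8 — total 32, matching the house size, so no adjustment is needed.

Oakdale=9, Rivermont=3, Pinehurst=9, Claybrook=1, Stonebridge=2, Millford=8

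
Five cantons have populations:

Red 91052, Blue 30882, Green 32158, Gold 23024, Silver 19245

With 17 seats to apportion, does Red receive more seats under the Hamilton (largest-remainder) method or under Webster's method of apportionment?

Hamilton: Red 8, Blue 3, Green 3, Gold 2, Silver 1.
Webster: Red 7, Blue 3, Green 3, Gold 2, Silver 2.
Red gets 8 under Hamilton and 7 under Webster.

Hamilton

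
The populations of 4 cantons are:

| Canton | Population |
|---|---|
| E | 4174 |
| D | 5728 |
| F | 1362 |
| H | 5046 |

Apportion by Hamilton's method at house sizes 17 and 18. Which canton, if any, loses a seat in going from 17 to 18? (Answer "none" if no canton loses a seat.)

F

At 17 seats: E 4, D 6, F 2, H 5.
At 18 seats: E 5, D 6, F 1, H 6.
F drops from 2 to 1.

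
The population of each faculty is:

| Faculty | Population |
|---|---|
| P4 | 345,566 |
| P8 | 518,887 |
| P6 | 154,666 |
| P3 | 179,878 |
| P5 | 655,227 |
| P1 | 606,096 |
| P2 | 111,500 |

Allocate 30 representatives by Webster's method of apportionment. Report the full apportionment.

Standard divisor 2571820/30 ≈ 85727.333; standard quotas: P4 4.031, P8 6.053, P6 1.804, P3 2.098, P5 7.643, P1 7.070, P2 1.301.
Rounding to the nearest integer gives P4 4, P8 6, P6 2, P3 2, P5 8, P1 7, P2 1 — total 30, matching the house size, so no adjustment is needed.

P4 4, P8 6, P6 2, P3 2, P5 8, P1 7, P2 1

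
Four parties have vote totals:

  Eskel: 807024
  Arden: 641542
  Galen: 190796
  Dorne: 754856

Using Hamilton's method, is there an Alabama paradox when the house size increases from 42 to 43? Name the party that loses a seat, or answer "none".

Galen

At 42 seats: Eskel 14, Arden 11, Galen 4, Dorne 13.
At 43 seats: Eskel 14, Arden 12, Galen 3, Dorne 14.
Galen drops from 4 to 3.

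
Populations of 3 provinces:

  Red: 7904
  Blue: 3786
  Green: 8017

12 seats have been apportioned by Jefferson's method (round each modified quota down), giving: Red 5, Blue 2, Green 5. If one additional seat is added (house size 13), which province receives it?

Priority for the next seat is population ÷ (current seats + 1).
Priorities: Red 1317.333, Blue 1262.000, Green 1336.167.
Highest priority: Green.

Green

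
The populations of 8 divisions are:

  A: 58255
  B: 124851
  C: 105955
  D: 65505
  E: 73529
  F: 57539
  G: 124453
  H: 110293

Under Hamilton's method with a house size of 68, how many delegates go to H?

Total 720380; standard divisor 720380/68 ≈ 10593.824.
Standard quotas: A 5.4990, B 11.7853, C 10.0016, D 6.1833, E 6.9407, F 5.4314, G 11.7477, H 10.4111.
Lower quotas: A 5, B 11, C 10, D 6, E 6, F 5, G 11, H 10 (sum 64, leaving 4 seats).
Remainders in descending order: E 0.9407, B 0.7853, G 0.7477, A 0.4990, F 0.4314, H 0.4111, D 0.1833, C 0.0016.
The surplus seats go to E, B, G, A.
H receives 10.

10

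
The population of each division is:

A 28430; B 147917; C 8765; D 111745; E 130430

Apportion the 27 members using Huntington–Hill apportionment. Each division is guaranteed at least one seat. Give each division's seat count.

With divisor 16417: modified quotas A 1.732, B 9.010, C 0.534, D 6.807, E 7.945.
Geometric-mean thresholds: A √(1·2)=1.414, B √(9·10)=9.487, C (min 1), D √(6·7)=6.481, E √(7·8)=7.483.
Each quota rounded against its threshold gives A 2, B 9, C 1, D 7, E 8 (total 27).

A 2; B 9; C 1; D 7; E 8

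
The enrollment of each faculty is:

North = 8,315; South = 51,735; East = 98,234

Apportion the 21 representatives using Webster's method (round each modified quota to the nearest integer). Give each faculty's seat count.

North=1, South=7, East=13

Standard divisor 158284/21 ≈ 7537.333; standard quotas: North 1.103, South 6.864, East 13.033.
Rounding to the nearest integer gives North 1, South 7, East 13 — total 21, matching the house size, so no adjustment is needed.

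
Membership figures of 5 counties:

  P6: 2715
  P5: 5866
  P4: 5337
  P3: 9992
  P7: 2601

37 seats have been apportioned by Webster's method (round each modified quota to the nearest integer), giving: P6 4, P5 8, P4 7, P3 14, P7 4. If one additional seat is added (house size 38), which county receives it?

P4

Priority for the next seat is population ÷ (current seats + 0.5).
Priorities: P6 603.333, P5 690.118, P4 711.600, P3 689.103, P7 578.000.
Highest priority: P4.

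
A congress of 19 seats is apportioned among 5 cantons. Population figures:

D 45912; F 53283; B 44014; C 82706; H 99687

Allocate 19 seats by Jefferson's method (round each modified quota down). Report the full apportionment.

Standard divisor 325602/19 ≈ 17136.947; standard quotas: D 2.679, F 3.109, B 2.568, C 4.826, H 5.817.
Rounding down gives 2, 3, 2, 4, 5 = 16 seats, so the divisor must be adjusted.
With modified divisor 15000: modified quotas D 3.061, F 3.552, B 2.934, C 5.514, H 6.646.
Rounding down: D 3, F 3, B 2, C 5, H 6 (total 19).

D: 3, F: 3, B: 2, C: 5, H: 6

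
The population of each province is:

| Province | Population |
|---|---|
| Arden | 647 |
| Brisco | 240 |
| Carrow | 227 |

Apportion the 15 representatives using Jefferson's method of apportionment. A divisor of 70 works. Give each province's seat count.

With modified divisor 70: modified quotas Arden 9.243, Brisco 3.429, Carrow 3.243.
Rounding down: Arden 9, Brisco 3, Carrow 3 (total 15).

Arden 9, Brisco 3, Carrow 3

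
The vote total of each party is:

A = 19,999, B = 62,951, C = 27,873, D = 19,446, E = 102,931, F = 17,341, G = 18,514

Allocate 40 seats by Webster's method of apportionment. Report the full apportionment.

Standard divisor 269055/40 ≈ 6726.375; standard quotas: A 2.973, B 9.359, C 4.144, D 2.891, E 15.303, F 2.578, G 2.752.
Rounding to the nearest integer gives A 3, B 9, C 4, D 3, E 15, F 3, G 3 — total 40, matching the house size, so no adjustment is needed.

A: 3, B: 9, C: 4, D: 3, E: 15, F: 3, G: 3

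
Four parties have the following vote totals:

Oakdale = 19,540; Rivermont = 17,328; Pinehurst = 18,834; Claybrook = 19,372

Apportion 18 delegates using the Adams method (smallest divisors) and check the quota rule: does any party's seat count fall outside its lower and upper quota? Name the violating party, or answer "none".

Standard quotas: Oakdale 4.685, Rivermont 4.155, Pinehurst 4.516, Claybrook 4.645.
Adams allocation: Oakdale 5, Rivermont 4, Pinehurst 4, Claybrook 5.
Every allocation lies between the lower and upper quota.

none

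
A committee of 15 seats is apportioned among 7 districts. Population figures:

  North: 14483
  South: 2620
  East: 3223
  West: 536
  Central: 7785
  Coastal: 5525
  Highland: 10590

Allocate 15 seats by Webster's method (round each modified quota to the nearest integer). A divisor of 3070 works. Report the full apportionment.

With modified divisor 3070: modified quotas North 4.718, South 0.853, East 1.050, West 0.175, Central 2.536, Coastal 1.800, Highland 3.450.
Rounding to the nearest integer: North 5, South 1, East 1, West 0, Central 3, Coastal 2, Highland 3 (total 15).

North 5, South 1, East 1, West 0, Central 3, Coastal 2, Highland 3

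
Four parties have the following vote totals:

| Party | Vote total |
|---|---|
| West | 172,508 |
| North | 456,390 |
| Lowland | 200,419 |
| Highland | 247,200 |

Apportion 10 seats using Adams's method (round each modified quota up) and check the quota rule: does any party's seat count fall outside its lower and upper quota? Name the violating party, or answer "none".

none

Standard quotas: West 1.602, North 4.240, Lowland 1.862, Highland 2.296.
Adams allocation: West 2, North 4, Lowland 2, Highland 2.
Every allocation lies between the lower and upper quota.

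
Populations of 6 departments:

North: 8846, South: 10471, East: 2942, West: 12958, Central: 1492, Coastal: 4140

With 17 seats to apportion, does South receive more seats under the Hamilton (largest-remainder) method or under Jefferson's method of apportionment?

Hamilton: North 4, South 4, East 1, West 5, Central 1, Coastal 2.
Jefferson: North 4, South 5, East 1, West 6, Central 0, Coastal 1.
South gets 4 under Hamilton and 5 under Jefferson.

Jefferson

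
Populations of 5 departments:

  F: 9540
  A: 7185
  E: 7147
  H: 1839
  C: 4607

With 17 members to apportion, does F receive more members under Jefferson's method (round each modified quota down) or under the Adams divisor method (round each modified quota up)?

Jefferson: F 6, A 4, E 4, H 1, C 2.
Adams: F 5, A 4, E 4, H 1, C 3.
F gets 6 under Jefferson and 5 under Adams.

Jefferson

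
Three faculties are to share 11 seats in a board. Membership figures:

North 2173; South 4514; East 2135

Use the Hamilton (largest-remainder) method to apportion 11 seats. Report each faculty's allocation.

North=3; South=5; East=3

The standard divisor is 8822/11 = 802.
Standard quotas: North 2.709, South 5.628, East 2.662.
Lower quotas: North 2, South 5, East 2 (sum 9, leaving 2 seats).
Remainders in descending order: North 0.709, East 0.662, South 0.628.
The surplus seats go to North, East.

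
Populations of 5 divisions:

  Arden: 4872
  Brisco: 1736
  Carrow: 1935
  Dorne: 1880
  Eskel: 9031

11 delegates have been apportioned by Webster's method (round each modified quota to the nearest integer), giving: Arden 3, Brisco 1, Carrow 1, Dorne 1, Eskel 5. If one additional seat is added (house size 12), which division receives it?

Priority for the next seat is population ÷ (current seats + 0.5).
Priorities: Arden 1392.000, Brisco 1157.333, Carrow 1290.000, Dorne 1253.333, Eskel 1642.000.
Highest priority: Eskel.

Eskel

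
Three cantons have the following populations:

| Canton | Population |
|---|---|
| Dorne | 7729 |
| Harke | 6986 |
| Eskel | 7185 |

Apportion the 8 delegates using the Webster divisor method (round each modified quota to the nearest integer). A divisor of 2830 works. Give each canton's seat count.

With modified divisor 2830: modified quotas Dorne 2.731, Harke 2.469, Eskel 2.539.
Rounding to the nearest integer: Dorne 3, Harke 2, Eskel 3 (total 8).

Dorne: 3; Harke: 2; Eskel: 3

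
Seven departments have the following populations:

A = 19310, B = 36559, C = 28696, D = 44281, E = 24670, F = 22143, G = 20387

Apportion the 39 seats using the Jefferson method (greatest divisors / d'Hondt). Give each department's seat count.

A 4, B 7, C 6, D 9, E 5, F 4, G 4

Standard divisor 196046/39 ≈ 5026.821; standard quotas: A 3.841, B 7.273, C 5.709, D 8.809, E 4.908, F 4.405, G 4.056.
Rounding down gives 3, 7, 5, 8, 4, 4, 4 = 35 seats, so the divisor must be adjusted.
With modified divisor 4700: modified quotas A 4.109, B 7.779, C 6.106, D 9.421, E 5.249, F 4.711, G 4.338.
Rounding down: A 4, B 7, C 6, D 9, E 5, F 4, G 4 (total 39).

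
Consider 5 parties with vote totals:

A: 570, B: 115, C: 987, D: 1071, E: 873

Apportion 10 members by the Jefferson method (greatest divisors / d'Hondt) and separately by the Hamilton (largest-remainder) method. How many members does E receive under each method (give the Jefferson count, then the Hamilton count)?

Jefferson: A 1, B 0, C 3, D 3, E 3.
Hamilton: A 2, B 0, C 3, D 3, E 2.
E gets 3 under Jefferson and 2 under Hamilton.

3 and 2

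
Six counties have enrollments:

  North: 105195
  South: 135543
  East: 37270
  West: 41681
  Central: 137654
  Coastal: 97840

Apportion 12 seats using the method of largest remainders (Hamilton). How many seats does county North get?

2

Total 555183; standard divisor 555183/12 ≈ 46265.25.
Standard quotas: North 2.2737, South 2.9297, East 0.8056, West 0.9009, Central 2.9753, Coastal 2.1148.
Lower quotas: North 2, South 2, East 0, West 0, Central 2, Coastal 2 (sum 8, leaving 4 seats).
Remainders in descending order: Central 0.9753, South 0.9297, West 0.9009, East 0.8056, North 0.2737, Coastal 0.1148.
The surplus seats go to Central, South, West, East.
North receives 2.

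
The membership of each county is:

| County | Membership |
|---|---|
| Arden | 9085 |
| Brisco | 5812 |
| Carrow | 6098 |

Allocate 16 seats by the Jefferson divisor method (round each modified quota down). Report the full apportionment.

Standard divisor 20995/16 ≈ 1312.188; standard quotas: Arden 6.924, Brisco 4.429, Carrow 4.647.
Rounding down gives 6, 4, 4 = 14 seats, so the divisor must be adjusted.
With modified divisor 1200: modified quotas Arden 7.571, Brisco 4.843, Carrow 5.082.
Rounding down: Arden 7, Brisco 4, Carrow 5 (total 16).

Arden 7, Brisco 4, Carrow 5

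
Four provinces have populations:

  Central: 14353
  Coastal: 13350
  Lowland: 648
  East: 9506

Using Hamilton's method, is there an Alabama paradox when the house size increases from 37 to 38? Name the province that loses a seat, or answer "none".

At 37 seats: Central 14, Coastal 13, Lowland 1, East 9.
At 38 seats: Central 14, Coastal 13, Lowland 1, East 10.
No province's allocation decreased.

none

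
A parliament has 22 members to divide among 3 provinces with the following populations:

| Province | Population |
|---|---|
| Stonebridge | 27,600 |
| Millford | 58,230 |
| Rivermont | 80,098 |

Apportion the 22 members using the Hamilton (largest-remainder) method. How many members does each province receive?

Stonebridge 4, Millford 8, Rivermont 10

Total 165928; standard divisor 165928/22 ≈ 7542.182.
Standard quotas: Stonebridge 3.6594, Millford 7.7206, Rivermont 10.6200.
Lower quotas: Stonebridge 3, Millford 7, Rivermont 10 (sum 20, leaving 2 seats).
Remainders in descending order: Millford 0.7206, Stonebridge 0.6594, Rivermont 0.6200.
The surplus seats go to Millford, Stonebridge.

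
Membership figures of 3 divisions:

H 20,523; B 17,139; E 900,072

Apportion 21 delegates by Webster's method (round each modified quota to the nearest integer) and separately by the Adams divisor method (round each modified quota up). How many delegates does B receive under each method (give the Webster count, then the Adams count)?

0 and 1

Webster: H 0, B 0, E 21.
Adams: H 1, B 1, E 19.
B gets 0 under Webster and 1 under Adams.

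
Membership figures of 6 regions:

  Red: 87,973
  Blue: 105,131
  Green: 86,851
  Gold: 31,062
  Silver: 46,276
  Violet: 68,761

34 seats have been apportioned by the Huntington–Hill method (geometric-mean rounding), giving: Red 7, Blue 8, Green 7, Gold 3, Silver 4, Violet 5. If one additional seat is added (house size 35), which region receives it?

Violet

Priority for the next seat is population ÷ (√(s·(s+1))).
Priorities: Red 11755.887, Blue 12389.807, Green 11605.953, Gold 8966.827, Silver 10347.628, Violet 12553.984.
Highest priority: Violet.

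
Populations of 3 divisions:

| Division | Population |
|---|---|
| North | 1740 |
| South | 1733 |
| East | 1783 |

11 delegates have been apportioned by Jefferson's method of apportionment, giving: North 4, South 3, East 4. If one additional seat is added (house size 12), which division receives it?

Priority for the next seat is population ÷ (current seats + 1).
Priorities: North 348.000, South 433.250, East 356.600.
Highest priority: South.

South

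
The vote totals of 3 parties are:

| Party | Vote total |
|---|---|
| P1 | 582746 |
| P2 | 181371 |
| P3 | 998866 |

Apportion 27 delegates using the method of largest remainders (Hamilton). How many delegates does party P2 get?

The standard divisor is 1762983/27 ≈ 65295.667.
Standard quotas: P1 8.9247, P2 2.7777, P3 15.2976.
Lower quotas: P1 8, P2 2, P3 15 (sum 25, leaving 2 seats).
Remainders in descending order: P1 0.9247, P2 0.7777, P3 0.2976.
Largest remainders: P1, P2 receive the extra seats.
P2 receives 3.

3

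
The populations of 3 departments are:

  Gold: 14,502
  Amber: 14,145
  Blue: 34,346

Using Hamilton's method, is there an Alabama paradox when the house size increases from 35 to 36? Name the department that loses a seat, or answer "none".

none

At 35 seats: Gold 8, Amber 8, Blue 19.
At 36 seats: Gold 8, Amber 8, Blue 20.
No department's allocation decreased.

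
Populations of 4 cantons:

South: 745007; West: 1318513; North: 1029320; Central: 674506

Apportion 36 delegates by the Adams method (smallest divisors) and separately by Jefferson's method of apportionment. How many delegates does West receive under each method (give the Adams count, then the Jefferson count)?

Adams: South 7, West 12, North 10, Central 7.
Jefferson: South 7, West 13, North 10, Central 6.
West gets 12 under Adams and 13 under Jefferson.

12 and 13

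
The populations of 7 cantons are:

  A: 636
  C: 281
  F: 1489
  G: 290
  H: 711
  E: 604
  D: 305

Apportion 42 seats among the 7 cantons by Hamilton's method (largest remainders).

A 6, C 3, F 14, G 3, H 7, E 6, D 3

The standard divisor is 4316/42 ≈ 102.762.
Standard quotas: A 6.189, C 2.734, F 14.490, G 2.822, H 6.919, E 5.878, D 2.968.
Lower quotas: A 6, C 2, F 14, G 2, H 6, E 5, D 2 (sum 37, leaving 5 seats).
Remainders in descending order: D 0.968, H 0.919, E 0.878, G 0.822, C 0.734, F 0.490, A 0.189.
The surplus seats go to D, H, E, G, C.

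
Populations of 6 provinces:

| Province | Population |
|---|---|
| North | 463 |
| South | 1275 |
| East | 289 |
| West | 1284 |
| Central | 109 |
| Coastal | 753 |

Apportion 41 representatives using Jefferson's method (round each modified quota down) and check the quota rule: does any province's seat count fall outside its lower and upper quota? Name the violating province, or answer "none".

Standard quotas: North 4.549, South 12.527, East 2.839, West 12.615, Central 1.071, Coastal 7.398.
Jefferson allocation: North 4, South 13, East 3, West 13, Central 1, Coastal 7.
Every allocation lies between the lower and upper quota.

none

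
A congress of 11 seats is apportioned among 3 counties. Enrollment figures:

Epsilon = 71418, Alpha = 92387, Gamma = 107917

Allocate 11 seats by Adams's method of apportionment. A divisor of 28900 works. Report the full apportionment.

Epsilon 3; Alpha 4; Gamma 4

With modified divisor 28900: modified quotas Epsilon 2.471, Alpha 3.197, Gamma 3.734.
Rounding up: Epsilon 3, Alpha 4, Gamma 4 (total 11).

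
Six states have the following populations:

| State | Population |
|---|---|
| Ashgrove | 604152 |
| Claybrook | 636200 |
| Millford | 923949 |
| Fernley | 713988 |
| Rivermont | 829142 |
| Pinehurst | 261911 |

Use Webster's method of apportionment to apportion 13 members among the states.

Ashgrove 2; Claybrook 2; Millford 3; Fernley 2; Rivermont 3; Pinehurst 1

Standard divisor 3969342/13 ≈ 305334; standard quotas: Ashgrove 1.979, Claybrook 2.084, Millford 3.026, Fernley 2.338, Rivermont 2.716, Pinehurst 0.858.
Rounding to the nearest integer gives Ashgrove 2, Claybrook 2, Millford 3, Fernley 2, Rivermont 3, Pinehurst 1 — total 13, matching the house size, so no adjustment is needed.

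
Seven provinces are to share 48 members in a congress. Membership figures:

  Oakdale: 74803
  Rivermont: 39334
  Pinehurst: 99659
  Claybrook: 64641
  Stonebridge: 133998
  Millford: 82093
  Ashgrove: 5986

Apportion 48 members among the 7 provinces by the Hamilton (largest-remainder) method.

Standard divisor: 500514 ÷ 48 ≈ 10427.375.
Standard quotas: Oakdale 7.1737, Rivermont 3.7722, Pinehurst 9.5574, Claybrook 6.1992, Stonebridge 12.8506, Millford 7.8728, Ashgrove 0.5741.
Lower quotas: Oakdale 7, Rivermont 3, Pinehurst 9, Claybrook 6, Stonebridge 12, Millford 7, Ashgrove 0 (sum 44, leaving 4 seats).
Remainders in descending order: Millford 0.8728, Stonebridge 0.8506, Rivermont 0.7722, Ashgrove 0.5741, Pinehurst 0.5574, Claybrook 0.1992, Oakdale 0.1737.
Largest remainders: Millford, Stonebridge, Rivermont, Ashgrove receive the extra seats.

Oakdale 7, Rivermont 4, Pinehurst 9, Claybrook 6, Stonebridge 13, Millford 8, Ashgrove 1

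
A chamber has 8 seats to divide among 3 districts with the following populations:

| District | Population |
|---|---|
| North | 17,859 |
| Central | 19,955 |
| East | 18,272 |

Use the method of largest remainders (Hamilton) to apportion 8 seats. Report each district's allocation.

North 2, Central 3, East 3

The standard divisor is 56086/8 ≈ 7010.75.
Standard quotas: North 2.5474, Central 2.8463, East 2.6063.
Lower quotas: North 2, Central 2, East 2 (sum 6, leaving 2 seats).
Remainders in descending order: Central 0.8463, East 0.6063, North 0.5474.
The surplus seats go to Central, East.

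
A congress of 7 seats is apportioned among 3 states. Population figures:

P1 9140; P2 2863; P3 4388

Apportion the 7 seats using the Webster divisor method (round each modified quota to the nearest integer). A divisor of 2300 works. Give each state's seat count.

P1 4, P2 1, P3 2

With modified divisor 2300: modified quotas P1 3.974, P2 1.245, P3 1.908.
Rounding to the nearest integer: P1 4, P2 1, P3 2 (total 7).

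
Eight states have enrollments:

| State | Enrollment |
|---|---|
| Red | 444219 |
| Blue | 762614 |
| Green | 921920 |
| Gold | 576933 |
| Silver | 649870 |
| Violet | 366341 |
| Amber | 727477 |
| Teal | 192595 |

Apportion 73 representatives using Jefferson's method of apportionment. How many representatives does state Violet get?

Standard divisor 4641969/73 ≈ 63588.616; standard quotas: Red 6.986, Blue 11.993, Green 14.498, Gold 9.073, Silver 10.220, Violet 5.761, Amber 11.440, Teal 3.029.
Rounding down gives 6, 11, 14, 9, 10, 5, 11, 3 = 69 seats, so the divisor must be adjusted.
With modified divisor 60800: modified quotas Red 7.306, Blue 12.543, Green 15.163, Gold 9.489, Silver 10.689, Violet 6.025, Amber 11.965, Teal 3.168.
Rounding down: Red 7, Blue 12, Green 15, Gold 9, Silver 10, Violet 6, Amber 11, Teal 3 (total 73).
Violet receives 6.

6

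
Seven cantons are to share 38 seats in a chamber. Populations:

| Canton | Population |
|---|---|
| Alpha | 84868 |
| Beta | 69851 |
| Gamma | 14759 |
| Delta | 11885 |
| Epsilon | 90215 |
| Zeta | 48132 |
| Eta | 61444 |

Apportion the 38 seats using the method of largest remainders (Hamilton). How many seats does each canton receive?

Alpha 8, Beta 7, Gamma 2, Delta 1, Epsilon 9, Zeta 5, Eta 6

Standard divisor: 381154 ÷ 38 ≈ 10030.368.
Standard quotas: Alpha 8.4611, Beta 6.9640, Gamma 1.4714, Delta 1.1849, Epsilon 8.9942, Zeta 4.7986, Eta 6.1258.
Lower quotas: Alpha 8, Beta 6, Gamma 1, Delta 1, Epsilon 8, Zeta 4, Eta 6 (sum 34, leaving 4 seats).
Remainders in descending order: Epsilon 0.9942, Beta 0.9640, Zeta 0.7986, Gamma 0.4714, Alpha 0.4611, Delta 0.1849, Eta 0.1258.
The surplus seats go to Epsilon, Beta, Zeta, Gamma.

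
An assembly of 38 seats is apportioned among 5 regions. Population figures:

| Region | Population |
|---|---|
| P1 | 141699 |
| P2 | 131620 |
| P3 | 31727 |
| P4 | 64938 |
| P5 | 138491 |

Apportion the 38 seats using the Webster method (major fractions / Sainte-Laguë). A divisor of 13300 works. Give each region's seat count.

P1: 11, P2: 10, P3: 2, P4: 5, P5: 10

With modified divisor 13300: modified quotas P1 10.654, P2 9.896, P3 2.385, P4 4.883, P5 10.413.
Rounding to the nearest integer: P1 11, P2 10, P3 2, P4 5, P5 10 (total 38).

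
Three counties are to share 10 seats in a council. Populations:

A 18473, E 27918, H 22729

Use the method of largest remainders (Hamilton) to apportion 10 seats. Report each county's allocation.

The standard divisor is 69120/10 = 6912.
Standard quotas: A 2.6726, E 4.0391, H 3.2883.
Lower quotas: A 2, E 4, H 3 (sum 9, leaving 1 seat).
Remainders in descending order: A 0.6726, H 0.2883, E 0.0391.
The surplus seat goes to A.

A 3; E 4; H 3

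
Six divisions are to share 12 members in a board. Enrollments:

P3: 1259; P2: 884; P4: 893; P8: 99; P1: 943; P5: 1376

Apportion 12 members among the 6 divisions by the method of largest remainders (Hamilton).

Standard divisor: 5454 ÷ 12 ≈ 454.5.
Standard quotas: P3 2.770, P2 1.945, P4 1.965, P8 0.218, P1 2.075, P5 3.028.
Lower quotas: P3 2, P2 1, P4 1, P8 0, P1 2, P5 3 (sum 9, leaving 3 seats).
Remainders in descending order: P4 0.965, P2 0.945, P3 0.770, P8 0.218, P1 0.075, P5 0.028.
The surplus seats go to P4, P2, P3.

P3: 3, P2: 2, P4: 2, P8: 0, P1: 2, P5: 3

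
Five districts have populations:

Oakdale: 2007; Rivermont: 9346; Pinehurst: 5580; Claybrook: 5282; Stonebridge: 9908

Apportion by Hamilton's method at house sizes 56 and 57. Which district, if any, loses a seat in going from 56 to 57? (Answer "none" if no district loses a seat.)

At 56 seats: Oakdale 4, Rivermont 16, Pinehurst 10, Claybrook 9, Stonebridge 17.
At 57 seats: Oakdale 3, Rivermont 17, Pinehurst 10, Claybrook 9, Stonebridge 18.
Oakdale drops from 4 to 3.

Oakdale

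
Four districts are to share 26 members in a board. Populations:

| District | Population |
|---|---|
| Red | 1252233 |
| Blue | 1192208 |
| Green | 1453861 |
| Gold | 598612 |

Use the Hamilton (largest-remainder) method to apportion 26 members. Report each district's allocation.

Red 7; Blue 7; Green 8; Gold 4

Total 4496914; standard divisor 4496914/26 ≈ 172958.231.
Standard quotas: Red 7.2401, Blue 6.8930, Green 8.4059, Gold 3.4610.
Lower quotas: Red 7, Blue 6, Green 8, Gold 3 (sum 24, leaving 2 seats).
Remainders in descending order: Blue 0.8930, Gold 0.4610, Green 0.4059, Red 0.2401.
Largest remainders: Blue, Gold receive the extra seats.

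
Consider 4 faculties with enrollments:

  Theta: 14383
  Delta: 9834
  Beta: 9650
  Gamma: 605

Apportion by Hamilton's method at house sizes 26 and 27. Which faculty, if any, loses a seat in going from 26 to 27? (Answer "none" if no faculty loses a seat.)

Gamma

At 26 seats: Theta 11, Delta 7, Beta 7, Gamma 1.
At 27 seats: Theta 11, Delta 8, Beta 8, Gamma 0.
Gamma drops from 1 to 0.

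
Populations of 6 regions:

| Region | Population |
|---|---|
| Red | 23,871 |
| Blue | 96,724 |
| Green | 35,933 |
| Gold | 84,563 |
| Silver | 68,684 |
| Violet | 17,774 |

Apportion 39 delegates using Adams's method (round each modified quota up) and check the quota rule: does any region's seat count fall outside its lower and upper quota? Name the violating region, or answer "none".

Standard quotas: Red 2.842, Blue 11.517, Green 4.278, Gold 10.069, Silver 8.178, Violet 2.116.
Adams allocation: Red 3, Blue 11, Green 5, Gold 10, Silver 8, Violet 2.
Every allocation lies between the lower and upper quota.

none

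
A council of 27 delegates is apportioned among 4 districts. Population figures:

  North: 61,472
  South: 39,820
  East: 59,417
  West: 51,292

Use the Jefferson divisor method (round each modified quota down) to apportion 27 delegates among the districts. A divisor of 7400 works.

With modified divisor 7400: modified quotas North 8.307, South 5.381, East 8.029, West 6.931.
Rounding down: North 8, South 5, East 8, West 6 (total 27).

North: 8, South: 5, East: 8, West: 6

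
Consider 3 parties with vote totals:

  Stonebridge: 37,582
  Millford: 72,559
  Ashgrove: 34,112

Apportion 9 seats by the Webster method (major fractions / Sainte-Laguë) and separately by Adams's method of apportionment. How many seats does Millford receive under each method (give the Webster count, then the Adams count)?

Webster: Stonebridge 2, Millford 5, Ashgrove 2.
Adams: Stonebridge 3, Millford 4, Ashgrove 2.
Millford gets 5 under Webster and 4 under Adams.

5 and 4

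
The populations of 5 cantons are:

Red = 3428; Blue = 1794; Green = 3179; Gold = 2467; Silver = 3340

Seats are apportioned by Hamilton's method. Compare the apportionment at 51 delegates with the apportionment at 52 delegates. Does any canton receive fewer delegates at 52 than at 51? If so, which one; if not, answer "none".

At 51 seats: Red 12, Blue 7, Green 11, Gold 9, Silver 12.
At 52 seats: Red 12, Blue 7, Green 12, Gold 9, Silver 12.
No canton's allocation decreased.

none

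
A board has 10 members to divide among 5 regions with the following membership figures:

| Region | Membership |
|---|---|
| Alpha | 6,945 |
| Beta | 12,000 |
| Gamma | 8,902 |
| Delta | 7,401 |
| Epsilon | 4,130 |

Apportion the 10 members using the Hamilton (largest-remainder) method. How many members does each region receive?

Alpha 2; Beta 3; Gamma 2; Delta 2; Epsilon 1

Standard divisor: 39378 ÷ 10 ≈ 3937.8.
Standard quotas: Alpha 1.7637, Beta 3.0474, Gamma 2.2607, Delta 1.8795, Epsilon 1.0488.
Lower quotas: Alpha 1, Beta 3, Gamma 2, Delta 1, Epsilon 1 (sum 8, leaving 2 seats).
Remainders in descending order: Delta 0.8795, Alpha 0.7637, Gamma 0.2607, Epsilon 0.0488, Beta 0.0474.
The surplus seats go to Delta, Alpha.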